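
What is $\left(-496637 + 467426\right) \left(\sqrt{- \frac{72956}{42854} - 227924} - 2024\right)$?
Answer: $59123064 - \frac{4173 i \sqrt{104644411785102}}{3061} \approx 5.9123 \cdot 10^{7} - 1.3946 \cdot 10^{7} i$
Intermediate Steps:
$\left(-496637 + 467426\right) \left(\sqrt{- \frac{72956}{42854} - 227924} - 2024\right) = - 29211 \left(\sqrt{\left(-72956\right) \frac{1}{42854} - 227924} - 2024\right) = - 29211 \left(\sqrt{- \frac{36478}{21427} - 227924} - 2024\right) = - 29211 \left(\sqrt{- \frac{4883764026}{21427}} - 2024\right) = - 29211 \left(\frac{i \sqrt{104644411785102}}{21427} - 2024\right) = - 29211 \left(-2024 + \frac{i \sqrt{104644411785102}}{21427}\right) = 59123064 - \frac{4173 i \sqrt{104644411785102}}{3061}$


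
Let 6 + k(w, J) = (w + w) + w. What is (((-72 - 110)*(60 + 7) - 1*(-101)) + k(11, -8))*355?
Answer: -4283430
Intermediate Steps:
k(w, J) = -6 + 3*w (k(w, J) = -6 + ((w + w) + w) = -6 + (2*w + w) = -6 + 3*w)
(((-72 - 110)*(60 + 7) - 1*(-101)) + k(11, -8))*355 = (((-72 - 110)*(60 + 7) - 1*(-101)) + (-6 + 3*11))*355 = ((-182*67 + 101) + (-6 + 33))*355 = ((-12194 + 101) + 27)*355 = (-12093 + 27)*355 = -12066*355 = -4283430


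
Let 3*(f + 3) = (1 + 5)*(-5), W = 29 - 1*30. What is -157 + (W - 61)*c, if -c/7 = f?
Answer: -5799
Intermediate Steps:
W = -1 (W = 29 - 30 = -1)
f = -13 (f = -3 + ((1 + 5)*(-5))/3 = -3 + (6*(-5))/3 = -3 + (⅓)*(-30) = -3 - 10 = -13)
c = 91 (c = -7*(-13) = 91)
-157 + (W - 61)*c = -157 + (-1 - 61)*91 = -157 - 62*91 = -157 - 5642 = -5799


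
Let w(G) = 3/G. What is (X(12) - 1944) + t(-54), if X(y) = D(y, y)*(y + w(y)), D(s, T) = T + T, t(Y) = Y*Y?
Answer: 1266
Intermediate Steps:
t(Y) = Y²
D(s, T) = 2*T
X(y) = 2*y*(y + 3/y) (X(y) = (2*y)*(y + 3/y) = 2*y*(y + 3/y))
(X(12) - 1944) + t(-54) = ((6 + 2*12²) - 1944) + (-54)² = ((6 + 2*144) - 1944) + 2916 = ((6 + 288) - 1944) + 2916 = (294 - 1944) + 2916 = -1650 + 2916 = 1266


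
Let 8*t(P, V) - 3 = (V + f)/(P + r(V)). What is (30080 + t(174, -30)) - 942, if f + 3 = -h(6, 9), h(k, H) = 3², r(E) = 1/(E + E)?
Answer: 2433401453/83512 ≈ 29138.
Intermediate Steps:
r(E) = 1/(2*E)
h(k, H) = 9
f = -12 (f = -3 - 1*9 = -3 - 9 = -12)
t(P, V) = 3/8 + (-12 + V)/(8*(P + 1/(2*V))) (t(P, V) = 3/8 + ((V - 12)/(P + 1/(2*V)))/8 = 3/8 + ((-12 + V)/(P + 1/(2*V)))/8 = 3/8 + (-12 + V)/(8*(P + 1/(2*V))))
(30080 + t(174, -30)) - 942 = (30080 + (3 + 2*(-30)*(-12 - 30 + 3*174))/(8*(1 + 2*174*(-30)))) - 942 = (30080 + (3 + 2*(-30)*(-12 - 30 + 522))/(8*(1 - 10440))) - 942 = (30080 + (⅛)*(3 + 2*(-30)*480)/(-10439)) - 942 = (30080 + (⅛)*(-1/10439)*(3 - 28800)) - 942 = (30080 + (⅛)*(-1/10439)*(-28797)) - 942 = (30080 + 28797/83512) - 942 = 2512069757/83512 - 942 = 2433401453/83512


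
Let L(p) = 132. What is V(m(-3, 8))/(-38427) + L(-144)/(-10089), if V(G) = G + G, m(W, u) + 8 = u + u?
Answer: -193844/14358889 ≈ -0.013500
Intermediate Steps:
m(W, u) = -8 + 2*u (m(W, u) = -8 + (u + u) = -8 + 2*u)
V(G) = 2*G
V(m(-3, 8))/(-38427) + L(-144)/(-10089) = (2*(-8 + 2*8))/(-38427) + 132/(-10089) = (2*(-8 + 16))*(-1/38427) + 132*(-1/10089) = (2*8)*(-1/38427) - 44/3363 = 16*(-1/38427) - 44/3363 = -16/38427 - 44/3363 = -193844/14358889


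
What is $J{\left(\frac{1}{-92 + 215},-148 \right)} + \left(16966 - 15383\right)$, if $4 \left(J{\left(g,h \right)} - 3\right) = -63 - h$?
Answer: $\frac{6429}{4} \approx 1607.3$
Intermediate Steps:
$J{\left(g,h \right)} = - \frac{51}{4} - \frac{h}{4}$ ($J{\left(g,h \right)} = 3 + \frac{-63 - h}{4} = 3 - \left(\frac{63}{4} + \frac{h}{4}\right) = - \frac{51}{4} - \frac{h}{4}$)
$J{\left(\frac{1}{-92 + 215},-148 \right)} + \left(16966 - 15383\right) = \left(- \frac{51}{4} - -37\right) + \left(16966 - 15383\right) = \left(- \frac{51}{4} + 37\right) + 1583 = \frac{97}{4} + 1583 = \frac{6429}{4}$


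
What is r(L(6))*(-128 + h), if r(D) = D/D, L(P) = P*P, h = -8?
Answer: -136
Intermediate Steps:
L(P) = P²
r(D) = 1
r(L(6))*(-128 + h) = 1*(-128 - 8) = 1*(-136) = -136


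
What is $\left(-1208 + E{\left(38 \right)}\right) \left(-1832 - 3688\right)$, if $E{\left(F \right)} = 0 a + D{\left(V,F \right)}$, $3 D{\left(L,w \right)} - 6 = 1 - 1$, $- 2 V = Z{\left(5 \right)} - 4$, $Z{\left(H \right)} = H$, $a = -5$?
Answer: $6657120$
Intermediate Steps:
$V = - \frac{1}{2}$ ($V = - \frac{5 - 4}{2} = \left(- \frac{1}{2}\right) 1 = - \frac{1}{2} \approx -0.5$)
$D{\left(L,w \right)} = 2$ ($D{\left(L,w \right)} = 2 + \frac{1 - 1}{3} = 2 + \frac{1}{3} \cdot 0 = 2 + 0 = 2$)
$E{\left(F \right)} = 2$ ($E{\left(F \right)} = 0 \left(-5\right) + 2 = 0 + 2 = 2$)
$\left(-1208 + E{\left(38 \right)}\right) \left(-1832 - 3688\right) = \left(-1208 + 2\right) \left(-1832 - 3688\right) = \left(-1206\right) \left(-5520\right) = 6657120$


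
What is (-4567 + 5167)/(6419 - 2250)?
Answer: 600/4169 ≈ 0.14392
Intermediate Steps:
(-4567 + 5167)/(6419 - 2250) = 600/4169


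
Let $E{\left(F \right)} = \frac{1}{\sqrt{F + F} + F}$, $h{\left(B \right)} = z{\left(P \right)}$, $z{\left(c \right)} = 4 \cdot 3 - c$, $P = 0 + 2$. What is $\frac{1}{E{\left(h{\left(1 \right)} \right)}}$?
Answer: $10 + 2 \sqrt{5} \approx 14.472$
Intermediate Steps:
$P = 2$
$z{\left(c \right)} = 12 - c$
$h{\left(B \right)} = 10$ ($h{\left(B \right)} = 12 - 2 = 10$)
$E{\left(F \right)} = \frac{1}{F + \sqrt{2} \sqrt{F}}$ ($E{\left(F \right)} = \frac{1}{\sqrt{2 F} + F} = \frac{1}{\sqrt{2} \sqrt{F} + F} = \frac{1}{F + \sqrt{2} \sqrt{F}}$)
$\frac{1}{E{\left(h{\left(1 \right)} \right)}} = \frac{1}{\frac{1}{10 + \sqrt{2} \sqrt{10}}} = \frac{1}{\frac{1}{10 + 2 \sqrt{5}}} = 10 + 2 \sqrt{5}$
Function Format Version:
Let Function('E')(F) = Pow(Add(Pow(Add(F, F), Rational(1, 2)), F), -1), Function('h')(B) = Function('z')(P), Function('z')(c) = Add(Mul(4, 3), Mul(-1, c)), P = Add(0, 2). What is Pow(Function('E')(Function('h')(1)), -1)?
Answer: Add(10, Mul(2, Pow(5, Rational(1, 2)))) ≈ 14.472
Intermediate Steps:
P = 2
Function('z')(c) = Add(12, Mul(-1, c))
Function('h')(B) = 10 (Function('h')(B) = Add(12, Mul(-1, 2)) = Add(12, -2) = 10)
Function('E')(F) = Pow(Add(F, Mul(Pow(2, Rational(1, 2)), Pow(F, Rational(1, 2)))), -1) (Function('E')(F) = Pow(Add(Pow(Mul(2, F), Rational(1, 2)), F), -1) = Pow(Add(Mul(Pow(2, Rational(1, 2)), Pow(F, Rational(1, 2))), F), -1) = Pow(Add(F, Mul(Pow(2, Rational(1, 2)), Pow(F, Rational(1, 2)))), -1))
Pow(Function('E')(Function('h')(1)), -1) = Pow(Pow(Add(10, Mul(Pow(2, Rational(1, 2)), Pow(10, Rational(1, 2)))), -1), -1) = Pow(Pow(Add(10, Mul(2, Pow(5, Rational(1, 2)))), -1), -1) = Add(10, Mul(2, Pow(5, Rational(1, 2))))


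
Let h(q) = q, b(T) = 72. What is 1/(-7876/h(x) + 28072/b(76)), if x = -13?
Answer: 117/116501 ≈ 0.0010043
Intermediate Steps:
1/(-7876/h(x) + 28072/b(76)) = 1/(-7876/(-13) + 28072/72) = 1/(-7876*(-1/13) + 28072*(1/72)) = 1/(7876/13 + 3509/9) = 1/(116501/117) = 117/116501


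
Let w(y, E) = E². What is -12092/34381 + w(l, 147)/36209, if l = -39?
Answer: 305099801/1244901629 ≈ 0.24508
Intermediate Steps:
-12092/34381 + w(l, 147)/36209 = -12092/34381 + 147²/36209 = -12092*1/34381 + 21609*(1/36209) = -12092/34381 + 21609/36209 = 305099801/1244901629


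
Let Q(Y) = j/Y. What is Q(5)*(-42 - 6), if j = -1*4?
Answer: 192/5 ≈ 38.400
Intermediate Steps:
j = -4
Q(Y) = -4/Y
Q(5)*(-42 - 6) = (-4/5)*(-42 - 6) = -4*⅕*(-48) = -⅘*(-48) = 192/5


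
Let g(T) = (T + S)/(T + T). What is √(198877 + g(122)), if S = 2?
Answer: 2*√185005802/61 ≈ 445.96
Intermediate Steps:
g(T) = (2 + T)/(2*T) (g(T) = (T + 2)/(T + T) = (2 + T)/((2*T)) = (2 + T)*(1/(2*T)) = (2 + T)/(2*T))
√(198877 + g(122)) = √(198877 + (½)*(2 + 122)/122) = √(198877 + (½)*(1/122)*124) = √(198877 + 31/61) = √(12131528/61) = 2*√185005802/61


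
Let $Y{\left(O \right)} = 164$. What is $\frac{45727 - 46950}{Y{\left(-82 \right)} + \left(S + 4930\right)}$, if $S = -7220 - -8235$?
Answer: $- \frac{1223}{6109} \approx -0.2002$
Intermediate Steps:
$S = 1015$ ($S = -7220 + 8235 = 1015$)
$\frac{45727 - 46950}{Y{\left(-82 \right)} + \left(S + 4930\right)} = \frac{45727 - 46950}{164 + \left(1015 + 4930\right)} = - \frac{1223}{164 + 5945} = - \frac{1223}{6109}$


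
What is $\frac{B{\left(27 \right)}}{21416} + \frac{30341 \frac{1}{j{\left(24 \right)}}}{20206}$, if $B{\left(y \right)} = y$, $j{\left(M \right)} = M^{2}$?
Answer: $\frac{120503321}{31156682112} \approx 0.0038677$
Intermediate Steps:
$\frac{B{\left(27 \right)}}{21416} + \frac{30341 \frac{1}{j{\left(24 \right)}}}{20206} = \frac{27}{21416} + \frac{30341 \frac{1}{24^{2}}}{20206} = 27 \cdot \frac{1}{21416} + \frac{30341}{576} \cdot \frac{1}{20206} = \frac{27}{21416} + 30341 \cdot \frac{1}{576} \cdot \frac{1}{20206} = \frac{27}{21416} + \frac{30341}{576} \cdot \frac{1}{20206} = \frac{27}{21416} + \frac{30341}{11638656} = \frac{120503321}{31156682112}$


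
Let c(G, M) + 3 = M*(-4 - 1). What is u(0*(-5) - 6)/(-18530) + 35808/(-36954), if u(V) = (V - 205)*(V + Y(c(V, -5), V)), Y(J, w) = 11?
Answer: -20817859/22825254 ≈ -0.91205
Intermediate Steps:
c(G, M) = -3 - 5*M (c(G, M) = -3 + M*(-4 - 1) = -3 + M*(-5) = -3 - 5*M)
u(V) = (-205 + V)*(11 + V) (u(V) = (V - 205)*(V + 11) = (-205 + V)*(11 + V))
u(0*(-5) - 6)/(-18530) + 35808/(-36954) = (-2255 + (0*(-5) - 6)² - 194*(0*(-5) - 6))/(-18530) + 35808/(-36954) = (-2255 + (0 - 6)² - 194*(0 - 6))*(-1/18530) + 35808*(-1/36954) = (-2255 + (-6)² - 194*(-6))*(-1/18530) - 5968/6159 = (-2255 + 36 + 1164)*(-1/18530) - 5968/6159 = -1055*(-1/18530) - 5968/6159 = 211/3706 - 5968/6159 = -20817859/22825254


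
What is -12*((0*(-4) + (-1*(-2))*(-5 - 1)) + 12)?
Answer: 0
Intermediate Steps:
-12*((0*(-4) + (-1*(-2))*(-5 - 1)) + 12) = -12*((0 + 2*(-6)) + 12) = -12*((0 - 12) + 12) = -12*(-12 + 12) = -12*0 = 0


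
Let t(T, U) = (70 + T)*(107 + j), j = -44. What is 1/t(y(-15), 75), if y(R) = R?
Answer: 1/3465 ≈ 0.00028860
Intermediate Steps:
t(T, U) = 4410 + 63*T (t(T, U) = (70 + T)*(107 - 44) = (70 + T)*63 = 4410 + 63*T)
1/t(y(-15), 75) = 1/(4410 + 63*(-15)) = 1/(4410 - 945) = 1/3465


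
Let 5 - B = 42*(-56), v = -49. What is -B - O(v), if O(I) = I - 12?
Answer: -2296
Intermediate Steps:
O(I) = -12 + I
B = 2357 (B = 5 - 42*(-56) = 5 - 1*(-2352) = 5 + 2352 = 2357)
-B - O(v) = -1*2357 - (-12 - 49) = -2357 - 1*(-61) = -2357 + 61 = -2296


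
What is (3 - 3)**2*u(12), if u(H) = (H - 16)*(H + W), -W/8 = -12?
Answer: 0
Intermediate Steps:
W = 96 (W = -8*(-12) = 96)
u(H) = (-16 + H)*(96 + H) (u(H) = (H - 16)*(H + 96) = (-16 + H)*(96 + H))
(3 - 3)**2*u(12) = (3 - 3)**2*(-1536 + 12**2 + 80*12) = 0**2*(-1536 + 144 + 960) = 0*(-432) = 0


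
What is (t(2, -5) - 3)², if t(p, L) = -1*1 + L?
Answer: 81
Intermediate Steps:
t(p, L) = -1 + L
(t(2, -5) - 3)² = ((-1 - 5) - 3)² = (-6 - 3)² = (-9)² = 81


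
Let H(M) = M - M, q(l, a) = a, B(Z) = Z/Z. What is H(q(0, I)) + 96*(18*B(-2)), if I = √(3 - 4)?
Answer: 1728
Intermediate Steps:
B(Z) = 1
I
H(M) = 0
H(q(0, I)) + 96*(18*B(-2)) = 0 + 96*(18*1) = 0 + 96*18 = 0 + 1728 = 1728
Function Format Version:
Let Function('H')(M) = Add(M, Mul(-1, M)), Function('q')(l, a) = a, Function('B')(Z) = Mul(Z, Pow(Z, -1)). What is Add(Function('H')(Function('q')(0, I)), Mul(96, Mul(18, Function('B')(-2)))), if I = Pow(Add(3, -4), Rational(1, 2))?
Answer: 1728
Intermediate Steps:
Function('B')(Z) = 1
I
Function('H')(M) = 0
Add(Function('H')(Function('q')(0, I)), Mul(96, Mul(18, Function('B')(-2)))) = Add(0, Mul(96, Mul(18, 1))) = Add(0, Mul(96, 18)) = Add(0, 1728) = 1728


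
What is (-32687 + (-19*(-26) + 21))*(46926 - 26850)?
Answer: -645885072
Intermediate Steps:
(-32687 + (-19*(-26) + 21))*(46926 - 26850) = (-32687 + (494 + 21))*20076 = (-32687 + 515)*20076 = -32172*20076 = -645885072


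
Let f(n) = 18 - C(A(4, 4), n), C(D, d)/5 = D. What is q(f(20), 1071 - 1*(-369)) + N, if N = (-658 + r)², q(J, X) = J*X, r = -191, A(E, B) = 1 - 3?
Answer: 761121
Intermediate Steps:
A(E, B) = -2
C(D, d) = 5*D
f(n) = 28 (f(n) = 18 - 5*(-2) = 18 - 1*(-10) = 18 + 10 = 28)
N = 720801 (N = (-658 - 191)² = (-849)² = 720801)
q(f(20), 1071 - 1*(-369)) + N = 28*(1071 - 1*(-369)) + 720801 = 28*(1071 + 369) + 720801 = 28*1440 + 720801 = 40320 + 720801 = 761121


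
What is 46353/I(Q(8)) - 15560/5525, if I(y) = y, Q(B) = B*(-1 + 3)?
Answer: 51170273/17680 ≈ 2894.2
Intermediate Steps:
Q(B) = 2*B (Q(B) = B*2 = 2*B)
46353/I(Q(8)) - 15560/5525 = 46353/((2*8)) - 15560/5525 = 46353/16 - 15560*1/5525 = 46353*(1/16) - 3112/1105 = 46353/16 - 3112/1105 = 51170273/17680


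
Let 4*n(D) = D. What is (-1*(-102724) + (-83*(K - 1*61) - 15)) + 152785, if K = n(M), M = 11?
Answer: 1041315/4 ≈ 2.6033e+5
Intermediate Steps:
n(D) = D/4
K = 11/4 (K = (¼)*11 = 11/4 ≈ 2.7500)
(-1*(-102724) + (-83*(K - 1*61) - 15)) + 152785 = (-1*(-102724) + (-83*(11/4 - 1*61) - 15)) + 152785 = (102724 + (-83*(11/4 - 61) - 15)) + 152785 = (102724 + (-83*(-233/4) - 15)) + 152785 = (102724 + (19339/4 - 15)) + 152785 = (102724 + 19279/4) + 152785 = 430175/4 + 152785 = 1041315/4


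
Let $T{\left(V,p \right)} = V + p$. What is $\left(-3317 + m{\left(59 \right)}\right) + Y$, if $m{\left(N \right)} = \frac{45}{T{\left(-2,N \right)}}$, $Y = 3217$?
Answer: $- \frac{1885}{19} \approx -99.211$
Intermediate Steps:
$m{\left(N \right)} = \frac{45}{-2 + N}$
$\left(-3317 + m{\left(59 \right)}\right) + Y = \left(-3317 + \frac{45}{-2 + 59}\right) + 3217 = \left(-3317 + \frac{45}{57}\right) + 3217 = \left(-3317 + 45 \cdot \frac{1}{57}\right) + 3217 = \left(-3317 + \frac{15}{19}\right) + 3217 = - \frac{63008}{19} + 3217 = - \frac{1885}{19}$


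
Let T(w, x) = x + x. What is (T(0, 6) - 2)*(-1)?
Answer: -10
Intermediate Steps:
T(w, x) = 2*x
(T(0, 6) - 2)*(-1) = (2*6 - 2)*(-1) = (12 - 2)*(-1) = 10*(-1) = -10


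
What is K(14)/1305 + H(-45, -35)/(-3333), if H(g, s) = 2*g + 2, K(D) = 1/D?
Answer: 48821/1845270 ≈ 0.026457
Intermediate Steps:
H(g, s) = 2 + 2*g
K(14)/1305 + H(-45, -35)/(-3333) = 1/(14*1305) + (2 + 2*(-45))/(-3333) = (1/14)*(1/1305) + (2 - 90)*(-1/3333) = 1/18270 - 88*(-1/3333) = 1/18270 + 8/303 = 48821/1845270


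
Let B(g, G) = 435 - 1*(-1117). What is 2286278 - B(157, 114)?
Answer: 2284726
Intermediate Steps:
B(g, G) = 1552 (B(g, G) = 435 + 1117 = 1552)
2286278 - B(157, 114) = 2286278 - 1*1552 = 2286278 - 1552 = 2284726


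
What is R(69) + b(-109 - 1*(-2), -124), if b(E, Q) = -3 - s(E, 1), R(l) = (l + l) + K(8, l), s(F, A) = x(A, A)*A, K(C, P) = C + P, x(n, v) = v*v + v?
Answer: 210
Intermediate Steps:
x(n, v) = v + v**2 (x(n, v) = v**2 + v = v + v**2)
s(F, A) = A**2*(1 + A) (s(F, A) = (A*(1 + A))*A = A**2*(1 + A))
R(l) = 8 + 3*l (R(l) = (l + l) + (8 + l) = 2*l + (8 + l) = 8 + 3*l)
b(E, Q) = -5 (b(E, Q) = -3 - 1**2*(1 + 1) = -3 - 2 = -5)
R(69) + b(-109 - 1*(-2), -124) = (8 + 3*69) - 5 = (8 + 207) - 5 = 215 - 5 = 210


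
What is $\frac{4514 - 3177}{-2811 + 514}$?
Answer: $- \frac{1337}{2297} \approx -0.58206$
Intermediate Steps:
$\frac{4514 - 3177}{-2811 + 514} = \frac{1337}{-2297} = 1337 \left(- \frac{1}{2297}\right) = - \frac{1337}{2297}$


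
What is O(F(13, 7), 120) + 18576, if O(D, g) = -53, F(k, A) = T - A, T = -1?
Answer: 18523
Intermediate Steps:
F(k, A) = -1 - A
O(F(13, 7), 120) + 18576 = -53 + 18576 = 18523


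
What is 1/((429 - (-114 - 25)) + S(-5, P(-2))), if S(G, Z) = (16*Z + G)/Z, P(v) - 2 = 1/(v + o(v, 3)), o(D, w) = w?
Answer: 3/1747 ≈ 0.0017172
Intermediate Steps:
P(v) = 2 + 1/(3 + v) (P(v) = 2 + 1/(v + 3) = 2 + 1/(3 + v))
S(G, Z) = (G + 16*Z)/Z
1/((429 - (-114 - 25)) + S(-5, P(-2))) = 1/((429 - (-114 - 25)) + (16 - 5*(3 - 2)/(7 + 2*(-2)))) = 1/((429 - 1*(-139)) + (16 - 5/(7 - 4))) = 1/((429 + 139) + (16 - 5/(1*3))) = 1/(568 + (16 - 5/3)) = 1/(568 + 43/3) = 1/(1747/3) = 3/1747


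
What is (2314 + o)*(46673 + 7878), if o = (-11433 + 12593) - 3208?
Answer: 14510566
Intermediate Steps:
o = -2048 (o = 1160 - 3208 = -2048)
(2314 + o)*(46673 + 7878) = (2314 - 2048)*(46673 + 7878) = 266*54551 = 14510566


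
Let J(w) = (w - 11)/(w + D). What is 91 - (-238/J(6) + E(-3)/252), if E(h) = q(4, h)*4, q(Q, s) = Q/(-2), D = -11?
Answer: 20729/63 ≈ 329.03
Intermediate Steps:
q(Q, s) = -Q/2 (q(Q, s) = Q*(-½) = -Q/2)
J(w) = 1 (J(w) = (w - 11)/(w - 11) = (-11 + w)/(-11 + w) = 1)
E(h) = -8 (E(h) = -½*4*4 = -2*4 = -8)
91 - (-238/J(6) + E(-3)/252) = 91 - (-238/1 - 8/252) = 91 - (-238*1 - 8*1/252) = 91 - (-238 - 2/63) = 91 - 1*(-14996/63) = 91 + 14996/63 = 20729/63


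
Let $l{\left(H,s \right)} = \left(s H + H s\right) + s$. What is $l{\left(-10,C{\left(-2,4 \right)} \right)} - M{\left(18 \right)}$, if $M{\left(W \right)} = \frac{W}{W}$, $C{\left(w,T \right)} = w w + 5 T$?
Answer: $-457$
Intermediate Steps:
$C{\left(w,T \right)} = w^{2} + 5 T$
$l{\left(H,s \right)} = s + 2 H s$ ($l{\left(H,s \right)} = \left(H s + H s\right) + s = 2 H s + s = s + 2 H s$)
$M{\left(W \right)} = 1$
$l{\left(-10,C{\left(-2,4 \right)} \right)} - M{\left(18 \right)} = \left(\left(-2\right)^{2} + 5 \cdot 4\right) \left(1 + 2 \left(-10\right)\right) - 1 = \left(4 + 20\right) \left(1 - 20\right) - 1 = 24 \left(-19\right) - 1 = -456 - 1 = -457$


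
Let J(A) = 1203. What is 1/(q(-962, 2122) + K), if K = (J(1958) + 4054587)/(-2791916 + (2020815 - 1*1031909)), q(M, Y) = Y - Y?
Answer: -180301/405579 ≈ -0.44455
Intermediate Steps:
q(M, Y) = 0
K = -405579/180301 (K = (1203 + 4054587)/(-2791916 + (2020815 - 1*1031909)) = 4055790/(-2791916 + (2020815 - 1031909)) = 4055790/(-2791916 + 988906) = 4055790/(-1803010) = 4055790*(-1/1803010) = -405579/180301 ≈ -2.2495)
1/(q(-962, 2122) + K) = 1/(0 - 405579/180301) = 1/(-405579/180301) = -180301/405579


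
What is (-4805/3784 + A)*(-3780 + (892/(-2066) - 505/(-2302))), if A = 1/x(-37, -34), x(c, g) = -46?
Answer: 1010450859902349/206959136912 ≈ 4882.4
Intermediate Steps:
A = -1/46 (A = 1/(-46) = -1/46 ≈ -0.021739)
(-4805/3784 + A)*(-3780 + (892/(-2066) - 505/(-2302))) = (-4805/3784 - 1/46)*(-3780 + (892/(-2066) - 505/(-2302))) = (-4805*1/3784 - 1/46)*(-3780 + (892*(-1/2066) - 505*(-1/2302))) = (-4805/3784 - 1/46)*(-3780 + (-446/1033 + 505/2302)) = -112407*(-3780 - 505027/2377966)/87032 = -112407/87032*(-8989216507/2377966) = 1010450859902349/206959136912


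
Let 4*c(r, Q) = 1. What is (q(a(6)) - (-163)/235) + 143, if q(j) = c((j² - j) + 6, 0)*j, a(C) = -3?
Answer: 134367/940 ≈ 142.94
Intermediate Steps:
c(r, Q) = ¼ (c(r, Q) = (¼)*1 = ¼)
q(j) = j/4
(q(a(6)) - (-163)/235) + 143 = ((¼)*(-3) - (-163)/235) + 143 = (-¾ - (-163)/235) + 143 = (-¾ - 1*(-163/235)) + 143 = (-¾ + 163/235) + 143 = -53/940 + 143 = 134367/940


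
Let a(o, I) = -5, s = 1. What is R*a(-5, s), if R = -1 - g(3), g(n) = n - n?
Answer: 5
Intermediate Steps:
g(n) = 0
R = -1 (R = -1 - 1*0 = -1 + 0 = -1)
R*a(-5, s) = -1*(-5) = 5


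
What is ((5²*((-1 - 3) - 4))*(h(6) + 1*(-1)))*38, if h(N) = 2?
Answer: -7600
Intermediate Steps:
((5²*((-1 - 3) - 4))*(h(6) + 1*(-1)))*38 = ((5²*((-1 - 3) - 4))*(2 + 1*(-1)))*38 = ((25*(-4 - 4))*(2 - 1))*38 = ((25*(-8))*1)*38 = -200*1*38 = -200*38 = -7600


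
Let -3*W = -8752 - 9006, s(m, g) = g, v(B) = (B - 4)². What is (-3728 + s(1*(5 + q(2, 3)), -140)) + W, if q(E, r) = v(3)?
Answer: 6154/3 ≈ 2051.3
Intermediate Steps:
v(B) = (-4 + B)²
q(E, r) = 1 (q(E, r) = (-4 + 3)² = (-1)² = 1)
W = 17758/3 (W = -(-8752 - 9006)/3 = -⅓*(-17758) = 17758/3 ≈ 5919.3)
(-3728 + s(1*(5 + q(2, 3)), -140)) + W = (-3728 - 140) + 17758/3 = -3868 + 17758/3 = 6154/3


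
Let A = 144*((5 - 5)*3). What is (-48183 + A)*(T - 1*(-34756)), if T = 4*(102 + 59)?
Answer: -1705678200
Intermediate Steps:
T = 644 (T = 4*161 = 644)
A = 0 (A = 144*(0*3) = 144*0 = 0)
(-48183 + A)*(T - 1*(-34756)) = (-48183 + 0)*(644 - 1*(-34756)) = -48183*(644 + 34756) = -48183*35400 = -1705678200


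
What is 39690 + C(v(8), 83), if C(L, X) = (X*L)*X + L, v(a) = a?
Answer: 94810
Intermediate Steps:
C(L, X) = L + L*X**2 (C(L, X) = (L*X)*X + L = L*X**2 + L = L + L*X**2)
39690 + C(v(8), 83) = 39690 + 8*(1 + 83**2) = 39690 + 8*(1 + 6889) = 39690 + 8*6890 = 39690 + 55120 = 94810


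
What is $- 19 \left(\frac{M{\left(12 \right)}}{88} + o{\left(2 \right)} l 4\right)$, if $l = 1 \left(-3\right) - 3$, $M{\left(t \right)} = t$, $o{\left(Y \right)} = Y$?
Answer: $\frac{20007}{22} \approx 909.41$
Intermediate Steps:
$l = -6$ ($l = -3 - 3 = -6$)
$- 19 \left(\frac{M{\left(12 \right)}}{88} + o{\left(2 \right)} l 4\right) = - 19 \left(\frac{12}{88} + 2 \left(-6\right) 4\right) = - 19 \left(12 \cdot \frac{1}{88} - 48\right) = - 19 \left(\frac{3}{22} - 48\right) = \left(-19\right) \left(- \frac{1053}{22}\right) = \frac{20007}{22}$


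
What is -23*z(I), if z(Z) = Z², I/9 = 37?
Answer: -2550447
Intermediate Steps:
I = 333 (I = 9*37 = 333)
-23*z(I) = -23*333² = -23*110889 = -2550447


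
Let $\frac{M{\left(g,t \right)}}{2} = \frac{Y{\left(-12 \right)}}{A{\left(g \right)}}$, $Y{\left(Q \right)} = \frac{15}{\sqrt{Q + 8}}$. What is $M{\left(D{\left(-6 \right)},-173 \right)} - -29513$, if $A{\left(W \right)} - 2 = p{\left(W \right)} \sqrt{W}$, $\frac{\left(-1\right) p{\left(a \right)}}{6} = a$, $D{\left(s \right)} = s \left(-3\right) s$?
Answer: $\frac{-15 - 59026 i + 114746544 \sqrt{3}}{2 \left(- i + 1944 \sqrt{3}\right)} \approx 29513.0 - 6.5938 \cdot 10^{-7} i$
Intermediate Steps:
$D{\left(s \right)} = - 3 s^{2}$ ($D{\left(s \right)} = - 3 s s = - 3 s^{2}$)
$p{\left(a \right)} = - 6 a$
$Y{\left(Q \right)} = \frac{15}{\sqrt{8 + Q}}$
$A{\left(W \right)} = 2 - 6 W^{\frac{3}{2}}$ ($A{\left(W \right)} = 2 + - 6 W \sqrt{W} = 2 - 6 W^{\frac{3}{2}}$)
$M{\left(g,t \right)} = - \frac{15 i}{2 - 6 g^{\frac{3}{2}}}$ ($M{\left(g,t \right)} = 2 \frac{15 \frac{1}{\sqrt{8 - 12}}}{2 - 6 g^{\frac{3}{2}}} = 2 \frac{15 \frac{1}{\sqrt{-4}}}{2 - 6 g^{\frac{3}{2}}} = 2 \frac{15 \left(- \frac{i}{2}\right)}{2 - 6 g^{\frac{3}{2}}} = 2 \frac{\left(- \frac{15}{2}\right) i}{2 - 6 g^{\frac{3}{2}}} = 2 \left(- \frac{15 i}{2 \left(2 - 6 g^{\frac{3}{2}}\right)}\right) = - \frac{15 i}{2 - 6 g^{\frac{3}{2}}}$)
$M{\left(D{\left(-6 \right)},-173 \right)} - -29513 = \frac{15 i}{2 \left(-1 + 3 \left(- 3 \left(-6\right)^{2}\right)^{\frac{3}{2}}\right)} - -29513 = \frac{15 i}{2 \left(-1 + 3 \left(\left(-3\right) 36\right)^{\frac{3}{2}}\right)} + 29513 = \frac{15 i}{2 \left(-1 + 3 \left(-108\right)^{\frac{3}{2}}\right)} + 29513 = \frac{15 i}{2 \left(-1 + 3 \left(- 648 i \sqrt{3}\right)\right)} + 29513 = \frac{15 i}{2 \left(-1 - 1944 i \sqrt{3}\right)} + 29513 = 29513 + \frac{15 i}{2 \left(-1 - 1944 i \sqrt{3}\right)}$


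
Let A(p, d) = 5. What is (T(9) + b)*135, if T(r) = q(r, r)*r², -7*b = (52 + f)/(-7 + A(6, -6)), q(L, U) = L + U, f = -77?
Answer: 2752245/14 ≈ 1.9659e+5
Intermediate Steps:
b = -25/14 (b = -(52 - 77)/(7*(-7 + 5)) = -(-25)/(7*(-2)) = -(-25)*(-1)/(7*2) = -⅐*25/2 = -25/14 ≈ -1.7857)
T(r) = 2*r³ (T(r) = (r + r)*r² = (2*r)*r² = 2*r³)
(T(9) + b)*135 = (2*9³ - 25/14)*135 = (2*729 - 25/14)*135 = (1458 - 25/14)*135 = (20387/14)*135 = 2752245/14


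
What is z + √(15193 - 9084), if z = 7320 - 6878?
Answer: 442 + √6109 ≈ 520.16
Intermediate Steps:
z = 442
z + √(15193 - 9084) = 442 + √(15193 - 9084) = 442 + √6109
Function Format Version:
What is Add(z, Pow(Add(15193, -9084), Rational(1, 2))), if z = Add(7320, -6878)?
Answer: Add(442, Pow(6109, Rational(1, 2))) ≈ 520.16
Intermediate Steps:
z = 442
Add(z, Pow(Add(15193, -9084), Rational(1, 2))) = Add(442, Pow(Add(15193, -9084), Rational(1, 2))) = Add(442, Pow(6109, Rational(1, 2)))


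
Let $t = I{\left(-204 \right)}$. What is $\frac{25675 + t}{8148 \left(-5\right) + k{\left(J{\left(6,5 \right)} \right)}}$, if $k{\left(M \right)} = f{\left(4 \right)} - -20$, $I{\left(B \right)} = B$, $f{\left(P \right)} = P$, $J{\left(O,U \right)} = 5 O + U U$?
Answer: $- \frac{25471}{40716} \approx -0.62558$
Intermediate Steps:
$J{\left(O,U \right)} = U^{2} + 5 O$ ($J{\left(O,U \right)} = 5 O + U^{2} = U^{2} + 5 O$)
$t = -204$
$k{\left(M \right)} = 24$ ($k{\left(M \right)} = 4 - -20 = 4 + 20 = 24$)
$\frac{25675 + t}{8148 \left(-5\right) + k{\left(J{\left(6,5 \right)} \right)}} = \frac{25675 - 204}{8148 \left(-5\right) + 24} = \frac{25471}{-40740 + 24} = \frac{25471}{-40716} = 25471 \left(- \frac{1}{40716}\right) = - \frac{25471}{40716}$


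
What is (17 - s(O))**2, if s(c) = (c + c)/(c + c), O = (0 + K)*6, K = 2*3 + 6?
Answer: 256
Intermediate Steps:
K = 12 (K = 6 + 6 = 12)
O = 72 (O = (0 + 12)*6 = 12*6 = 72)
s(c) = 1 (s(c) = (2*c)/((2*c)) = (2*c)*(1/(2*c)) = 1)
(17 - s(O))**2 = (17 - 1*1)**2 = (17 - 1)**2 = 16**2 = 256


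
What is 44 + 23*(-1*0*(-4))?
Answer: 44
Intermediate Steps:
44 + 23*(-1*0*(-4)) = 44 + 23*(0*(-4)) = 44 + 23*0 = 44 + 0 = 44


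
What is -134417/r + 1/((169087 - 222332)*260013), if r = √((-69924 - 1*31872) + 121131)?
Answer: -1/13844392185 - 134417*√19335/19335 ≈ -966.68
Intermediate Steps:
r = √19335 (r = √((-69924 - 31872) + 121131) = √(-101796 + 121131) = √19335 ≈ 139.05)
-134417/r + 1/((169087 - 222332)*260013) = -134417*√19335/19335 + 1/((169087 - 222332)*260013) = -134417*√19335/19335 + (1/260013)/(-53245) = -134417*√19335/19335 - 1/53245*1/260013 = -134417*√19335/19335 - 1/13844392185 = -1/13844392185 - 134417*√19335/19335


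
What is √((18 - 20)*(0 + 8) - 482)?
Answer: I*√498 ≈ 22.316*I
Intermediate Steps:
√((18 - 20)*(0 + 8) - 482) = √(-2*8 - 482) = √(-16 - 482) = √(-498) = I*√498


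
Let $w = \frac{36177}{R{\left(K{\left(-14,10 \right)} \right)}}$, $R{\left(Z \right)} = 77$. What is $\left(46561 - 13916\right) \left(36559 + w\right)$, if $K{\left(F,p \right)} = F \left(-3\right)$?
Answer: $\frac{93078076900}{77} \approx 1.2088 \cdot 10^{9}$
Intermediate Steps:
$K{\left(F,p \right)} = - 3 F$
$w = \frac{36177}{77} \approx 469.83$
$\left(46561 - 13916\right) \left(36559 + w\right) = \left(46561 - 13916\right) \left(36559 + \frac{36177}{77}\right) = \left(46561 - 13916\right) \frac{2851220}{77} = 32645 \cdot \frac{2851220}{77} = \frac{93078076900}{77}$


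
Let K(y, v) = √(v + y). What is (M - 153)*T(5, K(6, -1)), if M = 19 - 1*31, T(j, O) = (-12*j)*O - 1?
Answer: 165 + 9900*√5 ≈ 22302.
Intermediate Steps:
T(j, O) = -1 - 12*O*j (T(j, O) = -12*O*j - 1 = -1 - 12*O*j)
M = -12 (M = 19 - 31 = -12)
(M - 153)*T(5, K(6, -1)) = (-12 - 153)*(-1 - 12*√(-1 + 6)*5) = -165*(-1 - 12*√5*5) = -165*(-1 - 60*√5) = 165 + 9900*√5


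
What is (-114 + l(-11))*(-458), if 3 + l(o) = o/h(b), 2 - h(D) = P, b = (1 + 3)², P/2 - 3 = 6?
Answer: 426169/8 ≈ 53271.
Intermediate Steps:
P = 18 (P = 6 + 2*6 = 6 + 12 = 18)
b = 16 (b = 4² = 16)
h(D) = -16 (h(D) = 2 - 1*18 = 2 - 18 = -16)
l(o) = -3 - o/16 (l(o) = -3 + o/(-16) = -3 + o*(-1/16) = -3 - o/16)
(-114 + l(-11))*(-458) = (-114 + (-3 - 1/16*(-11)))*(-458) = (-114 + (-3 + 11/16))*(-458) = (-114 - 37/16)*(-458) = -1861/16*(-458) = 426169/8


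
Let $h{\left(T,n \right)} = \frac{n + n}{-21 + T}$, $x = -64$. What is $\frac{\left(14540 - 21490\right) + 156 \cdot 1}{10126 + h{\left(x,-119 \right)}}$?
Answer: $- \frac{16985}{25322} \approx -0.67076$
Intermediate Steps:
$h{\left(T,n \right)} = \frac{2 n}{-21 + T}$
$\frac{\left(14540 - 21490\right) + 156 \cdot 1}{10126 + h{\left(x,-119 \right)}} = \frac{\left(14540 - 21490\right) + 156 \cdot 1}{10126 + 2 \left(-119\right) \frac{1}{-21 - 64}} = \frac{\left(14540 - 21490\right) + 156}{10126 + 2 \left(-119\right) \frac{1}{-85}} = \frac{-6950 + 156}{10126 + 2 \left(-119\right) \left(- \frac{1}{85}\right)} = - \frac{6794}{10126 + \frac{14}{5}} = - \frac{6794}{\frac{50644}{5}} = \left(-6794\right) \frac{5}{50644} = - \frac{16985}{25322}$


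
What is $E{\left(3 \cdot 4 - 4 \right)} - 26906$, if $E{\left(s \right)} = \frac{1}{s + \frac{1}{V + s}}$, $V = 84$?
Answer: $- \frac{19829630}{737} \approx -26906.0$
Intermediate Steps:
$E{\left(s \right)} = \frac{1}{s + \frac{1}{84 + s}}$
$E{\left(3 \cdot 4 - 4 \right)} - 26906 = \frac{84 + \left(3 \cdot 4 - 4\right)}{1 + \left(3 \cdot 4 - 4\right)^{2} + 84 \left(3 \cdot 4 - 4\right)} - 26906 = \frac{84 + \left(12 - 4\right)}{1 + \left(12 - 4\right)^{2} + 84 \left(12 - 4\right)} - 26906 = \frac{84 + 8}{1 + 8^{2} + 84 \cdot 8} - 26906 = \frac{1}{1 + 64 + 672} \cdot 92 - 26906 = \frac{1}{737} \cdot 92 - 26906 = \frac{92}{737} - 26906 = - \frac{19829630}{737}$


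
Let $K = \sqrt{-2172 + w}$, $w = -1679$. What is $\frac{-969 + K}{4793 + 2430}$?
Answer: $- \frac{969}{7223} + \frac{i \sqrt{3851}}{7223} \approx -0.13415 + 0.0085915 i$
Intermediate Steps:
$K = i \sqrt{3851}$ ($K = \sqrt{-2172 - 1679} = \sqrt{-3851} = i \sqrt{3851} \approx 62.056 i$)
$\frac{-969 + K}{4793 + 2430} = \frac{-969 + i \sqrt{3851}}{4793 + 2430} = \frac{-969 + i \sqrt{3851}}{7223} = \left(-969 + i \sqrt{3851}\right) \frac{1}{7223} = - \frac{969}{7223} + \frac{i \sqrt{3851}}{7223}$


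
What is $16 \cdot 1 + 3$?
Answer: $19$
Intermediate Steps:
$16 \cdot 1 + 3 = 16 + 3 = 19$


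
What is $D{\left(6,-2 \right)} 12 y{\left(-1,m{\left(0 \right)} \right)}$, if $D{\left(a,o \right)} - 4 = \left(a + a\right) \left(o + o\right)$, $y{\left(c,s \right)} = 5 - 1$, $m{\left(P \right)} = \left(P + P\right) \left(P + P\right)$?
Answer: $-2112$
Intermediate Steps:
$m{\left(P \right)} = 4 P^{2}$ ($m{\left(P \right)} = 2 P 2 P = 4 P^{2}$)
$y{\left(c,s \right)} = 4$
$D{\left(a,o \right)} = 4 + 4 a o$ ($D{\left(a,o \right)} = 4 + \left(a + a\right) \left(o + o\right) = 4 + 2 a 2 o = 4 + 4 a o$)
$D{\left(6,-2 \right)} 12 y{\left(-1,m{\left(0 \right)} \right)} = \left(4 + 4 \cdot 6 \left(-2\right)\right) 12 \cdot 4 = \left(4 - 48\right) 12 \cdot 4 = \left(-44\right) 12 \cdot 4 = \left(-528\right) 4 = -2112$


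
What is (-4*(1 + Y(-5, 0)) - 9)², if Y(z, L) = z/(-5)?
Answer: 289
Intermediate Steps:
Y(z, L) = -z/5 (Y(z, L) = z*(-⅕) = -z/5)
(-4*(1 + Y(-5, 0)) - 9)² = (-4*(1 - ⅕*(-5)) - 9)² = (-4*(1 + 1) - 9)² = (-4*2 - 9)² = (-8 - 9)² = (-17)² = 289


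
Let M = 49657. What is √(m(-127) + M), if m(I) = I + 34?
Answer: 2*√12391 ≈ 222.63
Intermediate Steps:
m(I) = 34 + I
√(m(-127) + M) = √((34 - 127) + 49657) = √(-93 + 49657) = √49564 = 2*√12391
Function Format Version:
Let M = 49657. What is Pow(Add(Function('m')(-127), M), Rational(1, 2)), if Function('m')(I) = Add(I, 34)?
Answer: Mul(2, Pow(12391, Rational(1, 2))) ≈ 222.63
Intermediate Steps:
Function('m')(I) = Add(34, I)
Pow(Add(Function('m')(-127), M), Rational(1, 2)) = Pow(Add(Add(34, -127), 49657), Rational(1, 2)) = Pow(Add(-93, 49657), Rational(1, 2)) = Pow(49564, Rational(1, 2)) = Mul(2, Pow(12391, Rational(1, 2)))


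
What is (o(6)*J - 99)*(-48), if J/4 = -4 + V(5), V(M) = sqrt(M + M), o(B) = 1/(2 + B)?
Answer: 4848 - 24*sqrt(10) ≈ 4772.1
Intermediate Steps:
V(M) = sqrt(2)*sqrt(M) (V(M) = sqrt(2*M) = sqrt(2)*sqrt(M))
J = -16 + 4*sqrt(10) (J = 4*(-4 + sqrt(2)*sqrt(5)) = 4*(-4 + sqrt(10)) = -16 + 4*sqrt(10) ≈ -3.3509)
(o(6)*J - 99)*(-48) = ((-16 + 4*sqrt(10))/(2 + 6) - 99)*(-48) = ((-16 + 4*sqrt(10))/8 - 99)*(-48) = ((-2 + sqrt(10)/2) - 99)*(-48) = (-101 + sqrt(10)/2)*(-48) = 4848 - 24*sqrt(10)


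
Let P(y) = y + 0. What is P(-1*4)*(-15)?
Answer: 60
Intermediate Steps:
P(y) = y
P(-1*4)*(-15) = -1*4*(-15) = -4*(-15) = 60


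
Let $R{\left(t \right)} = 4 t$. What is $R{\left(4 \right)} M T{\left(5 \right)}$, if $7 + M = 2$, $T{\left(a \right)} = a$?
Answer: $-400$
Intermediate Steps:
$M = -5$ ($M = -7 + 2 = -5$)
$R{\left(4 \right)} M T{\left(5 \right)} = 4 \cdot 4 \left(-5\right) 5 = 16 \left(-5\right) 5 = \left(-80\right) 5 = -400$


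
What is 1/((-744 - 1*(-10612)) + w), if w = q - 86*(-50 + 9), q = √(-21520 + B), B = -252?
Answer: 6697/89710504 - I*√5443/89710504 ≈ 7.4651e-5 - 8.2239e-7*I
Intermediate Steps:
q = 2*I*√5443 (q = √(-21520 - 252) = √(-21772) = 2*I*√5443 ≈ 147.55*I)
w = 3526 + 2*I*√5443 (w = 2*I*√5443 - 86*(-50 + 9) = 2*I*√5443 - 86*(-41) = 2*I*√5443 - 1*(-3526) = 2*I*√5443 + 3526 = 3526 + 2*I*√5443 ≈ 3526.0 + 147.55*I)
1/((-744 - 1*(-10612)) + w) = 1/((-744 - 1*(-10612)) + (3526 + 2*I*√5443)) = 1/((-744 + 10612) + (3526 + 2*I*√5443)) = 1/(9868 + (3526 + 2*I*√5443)) = 1/(13394 + 2*I*√5443)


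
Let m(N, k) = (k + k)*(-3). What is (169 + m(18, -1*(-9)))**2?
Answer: 13225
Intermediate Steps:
m(N, k) = -6*k (m(N, k) = (2*k)*(-3) = -6*k)
(169 + m(18, -1*(-9)))**2 = (169 - (-6)*(-9))**2 = (169 - 6*9)**2 = (169 - 54)**2 = 115**2 = 13225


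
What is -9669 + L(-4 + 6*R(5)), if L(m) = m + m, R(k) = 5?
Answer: -9617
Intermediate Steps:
L(m) = 2*m
-9669 + L(-4 + 6*R(5)) = -9669 + 2*(-4 + 6*5) = -9669 + 2*(-4 + 30) = -9669 + 2*26 = -9669 + 52 = -9617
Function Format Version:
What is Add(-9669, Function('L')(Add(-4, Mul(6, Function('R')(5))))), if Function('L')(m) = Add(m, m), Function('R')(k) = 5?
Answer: -9617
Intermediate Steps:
Function('L')(m) = Mul(2, m)
Add(-9669, Function('L')(Add(-4, Mul(6, Function('R')(5))))) = Add(-9669, Mul(2, Add(-4, Mul(6, 5)))) = Add(-9669, Mul(2, Add(-4, 30))) = Add(-9669, Mul(2, 26)) = Add(-9669, 52) = -9617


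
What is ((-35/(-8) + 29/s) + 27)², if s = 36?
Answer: 5368489/5184 ≈ 1035.6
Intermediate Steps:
((-35/(-8) + 29/s) + 27)² = ((-35/(-8) + 29/36) + 27)² = ((-35*(-⅛) + 29*(1/36)) + 27)² = ((35/8 + 29/36) + 27)² = (373/72 + 27)² = (2317/72)² = 5368489/5184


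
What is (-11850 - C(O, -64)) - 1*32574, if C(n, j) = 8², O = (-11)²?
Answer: -44488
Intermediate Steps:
O = 121
C(n, j) = 64
(-11850 - C(O, -64)) - 1*32574 = (-11850 - 1*64) - 1*32574 = (-11850 - 64) - 32574 = -11914 - 32574 = -44488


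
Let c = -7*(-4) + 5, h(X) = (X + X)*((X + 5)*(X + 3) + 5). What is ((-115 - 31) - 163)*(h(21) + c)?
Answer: -8173359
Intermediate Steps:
h(X) = 2*X*(5 + (3 + X)*(5 + X)) (h(X) = (2*X)*((5 + X)*(3 + X) + 5) = (2*X)*((3 + X)*(5 + X) + 5) = (2*X)*(5 + (3 + X)*(5 + X)) = 2*X*(5 + (3 + X)*(5 + X)))
c = 33 (c = 28 + 5 = 33)
((-115 - 31) - 163)*(h(21) + c) = ((-115 - 31) - 163)*(2*21*(20 + 21² + 8*21) + 33) = (-146 - 163)*(2*21*(20 + 441 + 168) + 33) = -309*(2*21*629 + 33) = -309*(26418 + 33) = -309*26451 = -8173359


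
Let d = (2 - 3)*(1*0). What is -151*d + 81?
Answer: 81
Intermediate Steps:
d = 0 (d = -1*0 = 0)
-151*d + 81 = -151*0 + 81 = 0 + 81 = 81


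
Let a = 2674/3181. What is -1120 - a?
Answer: -3565394/3181 ≈ -1120.8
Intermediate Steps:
a = 2674/3181 (a = 2674*(1/3181) = 2674/3181 ≈ 0.84062)
-1120 - a = -1120 - 1*2674/3181 = -1120 - 2674/3181 = -3565394/3181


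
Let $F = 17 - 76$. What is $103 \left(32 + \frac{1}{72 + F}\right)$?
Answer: $\frac{42951}{13} \approx 3303.9$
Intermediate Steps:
$F = -59$ ($F = 17 - 76 = -59$)
$103 \left(32 + \frac{1}{72 + F}\right) = 103 \left(32 + \frac{1}{72 - 59}\right) = 103 \left(32 + \frac{1}{13}\right) = 103 \cdot \frac{417}{13} = \frac{42951}{13}$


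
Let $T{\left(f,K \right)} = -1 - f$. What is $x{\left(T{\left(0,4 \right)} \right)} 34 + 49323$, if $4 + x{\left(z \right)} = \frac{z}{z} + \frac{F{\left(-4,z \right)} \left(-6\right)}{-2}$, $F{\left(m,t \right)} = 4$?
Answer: $49629$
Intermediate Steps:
$x{\left(z \right)} = 9$ ($x{\left(z \right)} = -4 + \left(\frac{z}{z} + \frac{4 \left(-6\right)}{-2}\right) = -4 + \left(1 - -12\right) = -4 + \left(1 + 12\right) = -4 + 13 = 9$)
$x{\left(T{\left(0,4 \right)} \right)} 34 + 49323 = 9 \cdot 34 + 49323 = 306 + 49323 = 49629$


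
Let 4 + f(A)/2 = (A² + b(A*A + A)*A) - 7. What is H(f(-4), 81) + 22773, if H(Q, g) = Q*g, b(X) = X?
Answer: 15807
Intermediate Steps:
f(A) = -22 + 2*A² + 2*A*(A + A²) (f(A) = -8 + 2*((A² + (A*A + A)*A) - 7) = -8 + 2*((A² + (A² + A)*A) - 7) = -8 + 2*((A² + (A + A²)*A) - 7) = -8 + 2*((A² + A*(A + A²)) - 7) = -8 + 2*(-7 + A² + A*(A + A²)) = -8 + (-14 + 2*A² + 2*A*(A + A²)) = -22 + 2*A² + 2*A*(A + A²))
H(f(-4), 81) + 22773 = (-22 + 2*(-4)³ + 4*(-4)²)*81 + 22773 = (-22 + 2*(-64) + 4*16)*81 + 22773 = (-22 - 128 + 64)*81 + 22773 = -86*81 + 22773 = -6966 + 22773 = 15807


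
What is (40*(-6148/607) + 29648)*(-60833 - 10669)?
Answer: -1269190244832/607 ≈ -2.0909e+9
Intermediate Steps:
(40*(-6148/607) + 29648)*(-60833 - 10669) = (40*(-6148*1/607) + 29648)*(-71502) = (40*(-6148/607) + 29648)*(-71502) = (-245920/607 + 29648)*(-71502) = (17750416/607)*(-71502) = -1269190244832/607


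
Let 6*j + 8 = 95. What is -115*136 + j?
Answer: -31251/2 ≈ -15626.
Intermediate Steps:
j = 29/2 (j = -4/3 + (⅙)*95 = -4/3 + 95/6 = 29/2 ≈ 14.500)
-115*136 + j = -115*136 + 29/2 = -15640 + 29/2 = -31251/2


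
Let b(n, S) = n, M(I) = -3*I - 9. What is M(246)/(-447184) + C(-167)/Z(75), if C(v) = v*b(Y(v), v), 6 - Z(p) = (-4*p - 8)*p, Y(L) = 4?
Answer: -140729365/5166316752 ≈ -0.027240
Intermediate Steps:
M(I) = -9 - 3*I
Z(p) = 6 - p*(-8 - 4*p) (Z(p) = 6 - (-4*p - 8)*p = 6 - (-8 - 4*p)*p = 6 - p*(-8 - 4*p))
C(v) = 4*v (C(v) = v*4 = 4*v)
M(246)/(-447184) + C(-167)/Z(75) = (-9 - 3*246)/(-447184) + (4*(-167))/(6 + 4*75² + 8*75) = (-9 - 738)*(-1/447184) - 668/(6 + 4*5625 + 600) = -747*(-1/447184) - 668/(6 + 22500 + 600) = 747/447184 - 668/23106 = 747/447184 - 668*1/23106 = 747/447184 - 334/11553 = -140729365/5166316752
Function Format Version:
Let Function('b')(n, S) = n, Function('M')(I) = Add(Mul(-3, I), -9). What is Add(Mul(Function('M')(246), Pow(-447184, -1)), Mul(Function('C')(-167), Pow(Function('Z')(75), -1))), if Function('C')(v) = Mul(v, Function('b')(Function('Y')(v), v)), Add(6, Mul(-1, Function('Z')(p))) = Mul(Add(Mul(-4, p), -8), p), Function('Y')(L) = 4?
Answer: Rational(-140729365, 5166316752) ≈ -0.027240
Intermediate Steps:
Function('M')(I) = Add(-9, Mul(-3, I))
Function('Z')(p) = Add(6, Mul(-1, p, Add(-8, Mul(-4, p)))) (Function('Z')(p) = Add(6, Mul(-1, Mul(Add(Mul(-4, p), -8), p))) = Add(6, Mul(-1, Mul(Add(-8, Mul(-4, p)), p))) = Add(6, Mul(-1, Mul(p, Add(-8, Mul(-4, p))))) = Add(6, Mul(-1, p, Add(-8, Mul(-4, p)))))
Function('C')(v) = Mul(4, v) (Function('C')(v) = Mul(v, 4) = Mul(4, v))
Add(Mul(Function('M')(246), Pow(-447184, -1)), Mul(Function('C')(-167), Pow(Function('Z')(75), -1))) = Add(Mul(Add(-9, Mul(-3, 246)), Pow(-447184, -1)), Mul(Mul(4, -167), Pow(Add(6, Mul(4, Pow(75, 2)), Mul(8, 75)), -1))) = Add(Mul(Add(-9, -738), Rational(-1, 447184)), Mul(-668, Pow(Add(6, Mul(4, 5625), 600), -1))) = Add(Mul(-747, Rational(-1, 447184)), Mul(-668, Pow(Add(6, 22500, 600), -1))) = Add(Rational(747, 447184), Mul(-668, Pow(23106, -1))) = Add(Rational(747, 447184), Mul(-668, Rational(1, 23106))) = Add(Rational(747, 447184), Rational(-334, 11553)) = Rational(-140729365, 5166316752)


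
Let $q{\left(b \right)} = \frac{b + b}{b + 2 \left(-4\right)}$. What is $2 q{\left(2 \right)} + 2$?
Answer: $\frac{2}{3} \approx 0.66667$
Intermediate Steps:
$q{\left(b \right)} = \frac{2 b}{-8 + b}$ ($q{\left(b \right)} = \frac{2 b}{b - 8} = \frac{2 b}{-8 + b}$)
$2 q{\left(2 \right)} + 2 = 2 \cdot 2 \cdot 2 \frac{1}{-8 + 2} + 2 = 2 \cdot 2 \cdot 2 \frac{1}{-6} + 2 = 2 \cdot 2 \cdot 2 \left(- \frac{1}{6}\right) + 2 = 2 \left(- \frac{2}{3}\right) + 2 = - \frac{4}{3} + 2 = \frac{2}{3}$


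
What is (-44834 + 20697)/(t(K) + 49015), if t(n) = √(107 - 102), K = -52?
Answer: -236615011/480494044 + 24137*√5/2402470220 ≈ -0.49242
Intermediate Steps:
t(n) = √5
(-44834 + 20697)/(t(K) + 49015) = (-44834 + 20697)/(√5 + 49015) = -24137/(49015 + √5)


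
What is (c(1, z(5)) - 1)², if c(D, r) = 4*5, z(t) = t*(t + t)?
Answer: 361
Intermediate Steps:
z(t) = 2*t² (z(t) = t*(2*t) = 2*t²)
c(D, r) = 20
(c(1, z(5)) - 1)² = (20 - 1)² = 19² = 361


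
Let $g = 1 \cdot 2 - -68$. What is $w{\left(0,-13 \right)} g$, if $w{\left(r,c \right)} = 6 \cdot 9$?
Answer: $3780$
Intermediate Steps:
$w{\left(r,c \right)} = 54$
$g = 70$ ($g = 2 + 68 = 70$)
$w{\left(0,-13 \right)} g = 54 \cdot 70 = 3780$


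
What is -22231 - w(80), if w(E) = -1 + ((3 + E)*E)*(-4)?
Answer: 4330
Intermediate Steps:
w(E) = -1 - 4*E*(3 + E) (w(E) = -1 + (E*(3 + E))*(-4) = -1 - 4*E*(3 + E))
-22231 - w(80) = -22231 - (-1 - 12*80 - 4*80²) = -22231 - (-1 - 960 - 4*6400) = -22231 - (-1 - 960 - 25600) = -22231 - 1*(-26561) = -22231 + 26561 = 4330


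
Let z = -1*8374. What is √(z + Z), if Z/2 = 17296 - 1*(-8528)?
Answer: √43274 ≈ 208.02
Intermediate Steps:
z = -8374
Z = 51648 (Z = 2*(17296 - 1*(-8528)) = 2*(17296 + 8528) = 2*25824 = 51648)
√(z + Z) = √(-8374 + 51648) = √43274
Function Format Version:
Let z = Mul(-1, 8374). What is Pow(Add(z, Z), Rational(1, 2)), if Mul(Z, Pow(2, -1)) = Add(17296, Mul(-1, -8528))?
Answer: Pow(43274, Rational(1, 2)) ≈ 208.02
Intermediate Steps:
z = -8374
Z = 51648 (Z = Mul(2, Add(17296, Mul(-1, -8528))) = Mul(2, Add(17296, 8528)) = Mul(2, 25824) = 51648)
Pow(Add(z, Z), Rational(1, 2)) = Pow(Add(-8374, 51648), Rational(1, 2)) = Pow(43274, Rational(1, 2))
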